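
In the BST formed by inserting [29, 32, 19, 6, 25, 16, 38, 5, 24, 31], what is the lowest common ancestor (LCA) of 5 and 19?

Tree insertion order: [29, 32, 19, 6, 25, 16, 38, 5, 24, 31]
Tree (level-order array): [29, 19, 32, 6, 25, 31, 38, 5, 16, 24]
In a BST, the LCA of p=5, q=19 is the first node v on the
root-to-leaf path with p <= v <= q (go left if both < v, right if both > v).
Walk from root:
  at 29: both 5 and 19 < 29, go left
  at 19: 5 <= 19 <= 19, this is the LCA
LCA = 19


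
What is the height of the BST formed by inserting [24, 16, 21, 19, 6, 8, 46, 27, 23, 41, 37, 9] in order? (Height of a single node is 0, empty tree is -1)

Insertion order: [24, 16, 21, 19, 6, 8, 46, 27, 23, 41, 37, 9]
Tree (level-order array): [24, 16, 46, 6, 21, 27, None, None, 8, 19, 23, None, 41, None, 9, None, None, None, None, 37]
Compute height bottom-up (empty subtree = -1):
  height(9) = 1 + max(-1, -1) = 0
  height(8) = 1 + max(-1, 0) = 1
  height(6) = 1 + max(-1, 1) = 2
  height(19) = 1 + max(-1, -1) = 0
  height(23) = 1 + max(-1, -1) = 0
  height(21) = 1 + max(0, 0) = 1
  height(16) = 1 + max(2, 1) = 3
  height(37) = 1 + max(-1, -1) = 0
  height(41) = 1 + max(0, -1) = 1
  height(27) = 1 + max(-1, 1) = 2
  height(46) = 1 + max(2, -1) = 3
  height(24) = 1 + max(3, 3) = 4
Height = 4


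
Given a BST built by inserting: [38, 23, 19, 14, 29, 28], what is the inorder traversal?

Tree insertion order: [38, 23, 19, 14, 29, 28]
Tree (level-order array): [38, 23, None, 19, 29, 14, None, 28]
Inorder traversal: [14, 19, 23, 28, 29, 38]


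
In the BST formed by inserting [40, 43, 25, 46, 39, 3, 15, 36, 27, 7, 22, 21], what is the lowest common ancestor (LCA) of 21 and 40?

Tree insertion order: [40, 43, 25, 46, 39, 3, 15, 36, 27, 7, 22, 21]
Tree (level-order array): [40, 25, 43, 3, 39, None, 46, None, 15, 36, None, None, None, 7, 22, 27, None, None, None, 21]
In a BST, the LCA of p=21, q=40 is the first node v on the
root-to-leaf path with p <= v <= q (go left if both < v, right if both > v).
Walk from root:
  at 40: 21 <= 40 <= 40, this is the LCA
LCA = 40


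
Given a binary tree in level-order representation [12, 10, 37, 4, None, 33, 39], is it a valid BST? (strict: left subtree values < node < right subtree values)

Level-order array: [12, 10, 37, 4, None, 33, 39]
Validate using subtree bounds (lo, hi): at each node, require lo < value < hi,
then recurse left with hi=value and right with lo=value.
Preorder trace (stopping at first violation):
  at node 12 with bounds (-inf, +inf): OK
  at node 10 with bounds (-inf, 12): OK
  at node 4 with bounds (-inf, 10): OK
  at node 37 with bounds (12, +inf): OK
  at node 33 with bounds (12, 37): OK
  at node 39 with bounds (37, +inf): OK
No violation found at any node.
Result: Valid BST


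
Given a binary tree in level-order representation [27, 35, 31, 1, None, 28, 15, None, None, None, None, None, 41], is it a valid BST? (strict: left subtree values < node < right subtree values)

Level-order array: [27, 35, 31, 1, None, 28, 15, None, None, None, None, None, 41]
Validate using subtree bounds (lo, hi): at each node, require lo < value < hi,
then recurse left with hi=value and right with lo=value.
Preorder trace (stopping at first violation):
  at node 27 with bounds (-inf, +inf): OK
  at node 35 with bounds (-inf, 27): VIOLATION
Node 35 violates its bound: not (-inf < 35 < 27).
Result: Not a valid BST


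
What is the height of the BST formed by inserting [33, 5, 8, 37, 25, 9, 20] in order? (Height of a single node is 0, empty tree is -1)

Insertion order: [33, 5, 8, 37, 25, 9, 20]
Tree (level-order array): [33, 5, 37, None, 8, None, None, None, 25, 9, None, None, 20]
Compute height bottom-up (empty subtree = -1):
  height(20) = 1 + max(-1, -1) = 0
  height(9) = 1 + max(-1, 0) = 1
  height(25) = 1 + max(1, -1) = 2
  height(8) = 1 + max(-1, 2) = 3
  height(5) = 1 + max(-1, 3) = 4
  height(37) = 1 + max(-1, -1) = 0
  height(33) = 1 + max(4, 0) = 5
Height = 5


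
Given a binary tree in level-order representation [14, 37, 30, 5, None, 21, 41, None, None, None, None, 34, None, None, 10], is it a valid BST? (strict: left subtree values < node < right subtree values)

Level-order array: [14, 37, 30, 5, None, 21, 41, None, None, None, None, 34, None, None, 10]
Validate using subtree bounds (lo, hi): at each node, require lo < value < hi,
then recurse left with hi=value and right with lo=value.
Preorder trace (stopping at first violation):
  at node 14 with bounds (-inf, +inf): OK
  at node 37 with bounds (-inf, 14): VIOLATION
Node 37 violates its bound: not (-inf < 37 < 14).
Result: Not a valid BST


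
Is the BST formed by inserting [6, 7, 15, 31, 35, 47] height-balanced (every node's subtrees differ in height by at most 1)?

Tree (level-order array): [6, None, 7, None, 15, None, 31, None, 35, None, 47]
Definition: a tree is height-balanced if, at every node, |h(left) - h(right)| <= 1 (empty subtree has height -1).
Bottom-up per-node check:
  node 47: h_left=-1, h_right=-1, diff=0 [OK], height=0
  node 35: h_left=-1, h_right=0, diff=1 [OK], height=1
  node 31: h_left=-1, h_right=1, diff=2 [FAIL (|-1-1|=2 > 1)], height=2
  node 15: h_left=-1, h_right=2, diff=3 [FAIL (|-1-2|=3 > 1)], height=3
  node 7: h_left=-1, h_right=3, diff=4 [FAIL (|-1-3|=4 > 1)], height=4
  node 6: h_left=-1, h_right=4, diff=5 [FAIL (|-1-4|=5 > 1)], height=5
Node 31 violates the condition: |-1 - 1| = 2 > 1.
Result: Not balanced


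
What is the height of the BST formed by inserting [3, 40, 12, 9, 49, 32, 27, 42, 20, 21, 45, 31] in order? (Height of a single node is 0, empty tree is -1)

Insertion order: [3, 40, 12, 9, 49, 32, 27, 42, 20, 21, 45, 31]
Tree (level-order array): [3, None, 40, 12, 49, 9, 32, 42, None, None, None, 27, None, None, 45, 20, 31, None, None, None, 21]
Compute height bottom-up (empty subtree = -1):
  height(9) = 1 + max(-1, -1) = 0
  height(21) = 1 + max(-1, -1) = 0
  height(20) = 1 + max(-1, 0) = 1
  height(31) = 1 + max(-1, -1) = 0
  height(27) = 1 + max(1, 0) = 2
  height(32) = 1 + max(2, -1) = 3
  height(12) = 1 + max(0, 3) = 4
  height(45) = 1 + max(-1, -1) = 0
  height(42) = 1 + max(-1, 0) = 1
  height(49) = 1 + max(1, -1) = 2
  height(40) = 1 + max(4, 2) = 5
  height(3) = 1 + max(-1, 5) = 6
Height = 6


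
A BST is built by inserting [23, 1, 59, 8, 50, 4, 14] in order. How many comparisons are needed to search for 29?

Search path for 29: 23 -> 59 -> 50
Found: False
Comparisons: 3


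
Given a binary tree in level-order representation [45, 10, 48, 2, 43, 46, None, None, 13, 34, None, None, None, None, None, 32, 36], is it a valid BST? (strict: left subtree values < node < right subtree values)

Level-order array: [45, 10, 48, 2, 43, 46, None, None, 13, 34, None, None, None, None, None, 32, 36]
Validate using subtree bounds (lo, hi): at each node, require lo < value < hi,
then recurse left with hi=value and right with lo=value.
Preorder trace (stopping at first violation):
  at node 45 with bounds (-inf, +inf): OK
  at node 10 with bounds (-inf, 45): OK
  at node 2 with bounds (-inf, 10): OK
  at node 13 with bounds (2, 10): VIOLATION
Node 13 violates its bound: not (2 < 13 < 10).
Result: Not a valid BST


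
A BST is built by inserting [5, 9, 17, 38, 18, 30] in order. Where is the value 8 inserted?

Starting tree (level order): [5, None, 9, None, 17, None, 38, 18, None, None, 30]
Insertion path: 5 -> 9
Result: insert 8 as left child of 9
Final tree (level order): [5, None, 9, 8, 17, None, None, None, 38, 18, None, None, 30]


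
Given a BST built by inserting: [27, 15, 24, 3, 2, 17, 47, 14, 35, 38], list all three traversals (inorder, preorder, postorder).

Tree insertion order: [27, 15, 24, 3, 2, 17, 47, 14, 35, 38]
Tree (level-order array): [27, 15, 47, 3, 24, 35, None, 2, 14, 17, None, None, 38]
Inorder (L, root, R): [2, 3, 14, 15, 17, 24, 27, 35, 38, 47]
Preorder (root, L, R): [27, 15, 3, 2, 14, 24, 17, 47, 35, 38]
Postorder (L, R, root): [2, 14, 3, 17, 24, 15, 38, 35, 47, 27]


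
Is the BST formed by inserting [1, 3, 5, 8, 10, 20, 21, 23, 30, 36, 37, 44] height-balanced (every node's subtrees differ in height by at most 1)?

Tree (level-order array): [1, None, 3, None, 5, None, 8, None, 10, None, 20, None, 21, None, 23, None, 30, None, 36, None, 37, None, 44]
Definition: a tree is height-balanced if, at every node, |h(left) - h(right)| <= 1 (empty subtree has height -1).
Bottom-up per-node check:
  node 44: h_left=-1, h_right=-1, diff=0 [OK], height=0
  node 37: h_left=-1, h_right=0, diff=1 [OK], height=1
  node 36: h_left=-1, h_right=1, diff=2 [FAIL (|-1-1|=2 > 1)], height=2
  node 30: h_left=-1, h_right=2, diff=3 [FAIL (|-1-2|=3 > 1)], height=3
  node 23: h_left=-1, h_right=3, diff=4 [FAIL (|-1-3|=4 > 1)], height=4
  node 21: h_left=-1, h_right=4, diff=5 [FAIL (|-1-4|=5 > 1)], height=5
  node 20: h_left=-1, h_right=5, diff=6 [FAIL (|-1-5|=6 > 1)], height=6
  node 10: h_left=-1, h_right=6, diff=7 [FAIL (|-1-6|=7 > 1)], height=7
  node 8: h_left=-1, h_right=7, diff=8 [FAIL (|-1-7|=8 > 1)], height=8
  node 5: h_left=-1, h_right=8, diff=9 [FAIL (|-1-8|=9 > 1)], height=9
  node 3: h_left=-1, h_right=9, diff=10 [FAIL (|-1-9|=10 > 1)], height=10
  node 1: h_left=-1, h_right=10, diff=11 [FAIL (|-1-10|=11 > 1)], height=11
Node 36 violates the condition: |-1 - 1| = 2 > 1.
Result: Not balanced


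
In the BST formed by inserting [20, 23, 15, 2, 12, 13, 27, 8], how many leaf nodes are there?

Tree built from: [20, 23, 15, 2, 12, 13, 27, 8]
Tree (level-order array): [20, 15, 23, 2, None, None, 27, None, 12, None, None, 8, 13]
Rule: A leaf has 0 children.
Per-node child counts:
  node 20: 2 child(ren)
  node 15: 1 child(ren)
  node 2: 1 child(ren)
  node 12: 2 child(ren)
  node 8: 0 child(ren)
  node 13: 0 child(ren)
  node 23: 1 child(ren)
  node 27: 0 child(ren)
Matching nodes: [8, 13, 27]
Count of leaf nodes: 3


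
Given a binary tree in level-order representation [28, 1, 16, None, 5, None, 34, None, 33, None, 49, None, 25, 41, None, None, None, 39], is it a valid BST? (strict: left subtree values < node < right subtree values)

Level-order array: [28, 1, 16, None, 5, None, 34, None, 33, None, 49, None, 25, 41, None, None, None, 39]
Validate using subtree bounds (lo, hi): at each node, require lo < value < hi,
then recurse left with hi=value and right with lo=value.
Preorder trace (stopping at first violation):
  at node 28 with bounds (-inf, +inf): OK
  at node 1 with bounds (-inf, 28): OK
  at node 5 with bounds (1, 28): OK
  at node 33 with bounds (5, 28): VIOLATION
Node 33 violates its bound: not (5 < 33 < 28).
Result: Not a valid BST


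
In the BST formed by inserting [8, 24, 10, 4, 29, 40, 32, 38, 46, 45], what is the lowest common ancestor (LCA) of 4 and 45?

Tree insertion order: [8, 24, 10, 4, 29, 40, 32, 38, 46, 45]
Tree (level-order array): [8, 4, 24, None, None, 10, 29, None, None, None, 40, 32, 46, None, 38, 45]
In a BST, the LCA of p=4, q=45 is the first node v on the
root-to-leaf path with p <= v <= q (go left if both < v, right if both > v).
Walk from root:
  at 8: 4 <= 8 <= 45, this is the LCA
LCA = 8


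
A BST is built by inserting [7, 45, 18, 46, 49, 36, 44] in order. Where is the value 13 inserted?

Starting tree (level order): [7, None, 45, 18, 46, None, 36, None, 49, None, 44]
Insertion path: 7 -> 45 -> 18
Result: insert 13 as left child of 18
Final tree (level order): [7, None, 45, 18, 46, 13, 36, None, 49, None, None, None, 44]


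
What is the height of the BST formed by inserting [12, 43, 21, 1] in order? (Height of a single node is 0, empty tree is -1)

Insertion order: [12, 43, 21, 1]
Tree (level-order array): [12, 1, 43, None, None, 21]
Compute height bottom-up (empty subtree = -1):
  height(1) = 1 + max(-1, -1) = 0
  height(21) = 1 + max(-1, -1) = 0
  height(43) = 1 + max(0, -1) = 1
  height(12) = 1 + max(0, 1) = 2
Height = 2


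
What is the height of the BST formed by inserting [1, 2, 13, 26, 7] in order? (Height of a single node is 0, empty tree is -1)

Insertion order: [1, 2, 13, 26, 7]
Tree (level-order array): [1, None, 2, None, 13, 7, 26]
Compute height bottom-up (empty subtree = -1):
  height(7) = 1 + max(-1, -1) = 0
  height(26) = 1 + max(-1, -1) = 0
  height(13) = 1 + max(0, 0) = 1
  height(2) = 1 + max(-1, 1) = 2
  height(1) = 1 + max(-1, 2) = 3
Height = 3


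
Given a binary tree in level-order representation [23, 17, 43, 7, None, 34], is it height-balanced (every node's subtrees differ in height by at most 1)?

Tree (level-order array): [23, 17, 43, 7, None, 34]
Definition: a tree is height-balanced if, at every node, |h(left) - h(right)| <= 1 (empty subtree has height -1).
Bottom-up per-node check:
  node 7: h_left=-1, h_right=-1, diff=0 [OK], height=0
  node 17: h_left=0, h_right=-1, diff=1 [OK], height=1
  node 34: h_left=-1, h_right=-1, diff=0 [OK], height=0
  node 43: h_left=0, h_right=-1, diff=1 [OK], height=1
  node 23: h_left=1, h_right=1, diff=0 [OK], height=2
All nodes satisfy the balance condition.
Result: Balanced


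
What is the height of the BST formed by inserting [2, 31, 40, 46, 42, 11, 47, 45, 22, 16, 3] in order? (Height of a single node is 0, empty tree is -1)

Insertion order: [2, 31, 40, 46, 42, 11, 47, 45, 22, 16, 3]
Tree (level-order array): [2, None, 31, 11, 40, 3, 22, None, 46, None, None, 16, None, 42, 47, None, None, None, 45]
Compute height bottom-up (empty subtree = -1):
  height(3) = 1 + max(-1, -1) = 0
  height(16) = 1 + max(-1, -1) = 0
  height(22) = 1 + max(0, -1) = 1
  height(11) = 1 + max(0, 1) = 2
  height(45) = 1 + max(-1, -1) = 0
  height(42) = 1 + max(-1, 0) = 1
  height(47) = 1 + max(-1, -1) = 0
  height(46) = 1 + max(1, 0) = 2
  height(40) = 1 + max(-1, 2) = 3
  height(31) = 1 + max(2, 3) = 4
  height(2) = 1 + max(-1, 4) = 5
Height = 5


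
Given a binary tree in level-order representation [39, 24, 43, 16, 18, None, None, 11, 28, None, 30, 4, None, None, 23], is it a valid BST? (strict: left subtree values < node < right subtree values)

Level-order array: [39, 24, 43, 16, 18, None, None, 11, 28, None, 30, 4, None, None, 23]
Validate using subtree bounds (lo, hi): at each node, require lo < value < hi,
then recurse left with hi=value and right with lo=value.
Preorder trace (stopping at first violation):
  at node 39 with bounds (-inf, +inf): OK
  at node 24 with bounds (-inf, 39): OK
  at node 16 with bounds (-inf, 24): OK
  at node 11 with bounds (-inf, 16): OK
  at node 4 with bounds (-inf, 11): OK
  at node 28 with bounds (16, 24): VIOLATION
Node 28 violates its bound: not (16 < 28 < 24).
Result: Not a valid BST


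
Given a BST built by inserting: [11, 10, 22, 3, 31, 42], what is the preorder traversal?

Tree insertion order: [11, 10, 22, 3, 31, 42]
Tree (level-order array): [11, 10, 22, 3, None, None, 31, None, None, None, 42]
Preorder traversal: [11, 10, 3, 22, 31, 42]


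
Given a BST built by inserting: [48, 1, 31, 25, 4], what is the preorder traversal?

Tree insertion order: [48, 1, 31, 25, 4]
Tree (level-order array): [48, 1, None, None, 31, 25, None, 4]
Preorder traversal: [48, 1, 31, 25, 4]


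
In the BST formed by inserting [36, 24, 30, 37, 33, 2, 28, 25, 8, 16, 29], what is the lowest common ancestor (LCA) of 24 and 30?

Tree insertion order: [36, 24, 30, 37, 33, 2, 28, 25, 8, 16, 29]
Tree (level-order array): [36, 24, 37, 2, 30, None, None, None, 8, 28, 33, None, 16, 25, 29]
In a BST, the LCA of p=24, q=30 is the first node v on the
root-to-leaf path with p <= v <= q (go left if both < v, right if both > v).
Walk from root:
  at 36: both 24 and 30 < 36, go left
  at 24: 24 <= 24 <= 30, this is the LCA
LCA = 24


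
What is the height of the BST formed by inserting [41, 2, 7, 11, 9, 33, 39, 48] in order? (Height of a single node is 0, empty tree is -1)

Insertion order: [41, 2, 7, 11, 9, 33, 39, 48]
Tree (level-order array): [41, 2, 48, None, 7, None, None, None, 11, 9, 33, None, None, None, 39]
Compute height bottom-up (empty subtree = -1):
  height(9) = 1 + max(-1, -1) = 0
  height(39) = 1 + max(-1, -1) = 0
  height(33) = 1 + max(-1, 0) = 1
  height(11) = 1 + max(0, 1) = 2
  height(7) = 1 + max(-1, 2) = 3
  height(2) = 1 + max(-1, 3) = 4
  height(48) = 1 + max(-1, -1) = 0
  height(41) = 1 + max(4, 0) = 5
Height = 5


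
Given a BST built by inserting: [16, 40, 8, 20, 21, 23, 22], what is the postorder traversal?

Tree insertion order: [16, 40, 8, 20, 21, 23, 22]
Tree (level-order array): [16, 8, 40, None, None, 20, None, None, 21, None, 23, 22]
Postorder traversal: [8, 22, 23, 21, 20, 40, 16]


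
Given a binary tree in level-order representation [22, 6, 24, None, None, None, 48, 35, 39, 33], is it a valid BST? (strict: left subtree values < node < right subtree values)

Level-order array: [22, 6, 24, None, None, None, 48, 35, 39, 33]
Validate using subtree bounds (lo, hi): at each node, require lo < value < hi,
then recurse left with hi=value and right with lo=value.
Preorder trace (stopping at first violation):
  at node 22 with bounds (-inf, +inf): OK
  at node 6 with bounds (-inf, 22): OK
  at node 24 with bounds (22, +inf): OK
  at node 48 with bounds (24, +inf): OK
  at node 35 with bounds (24, 48): OK
  at node 33 with bounds (24, 35): OK
  at node 39 with bounds (48, +inf): VIOLATION
Node 39 violates its bound: not (48 < 39 < +inf).
Result: Not a valid BST


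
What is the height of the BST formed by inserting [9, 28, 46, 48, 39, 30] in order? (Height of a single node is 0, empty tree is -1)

Insertion order: [9, 28, 46, 48, 39, 30]
Tree (level-order array): [9, None, 28, None, 46, 39, 48, 30]
Compute height bottom-up (empty subtree = -1):
  height(30) = 1 + max(-1, -1) = 0
  height(39) = 1 + max(0, -1) = 1
  height(48) = 1 + max(-1, -1) = 0
  height(46) = 1 + max(1, 0) = 2
  height(28) = 1 + max(-1, 2) = 3
  height(9) = 1 + max(-1, 3) = 4
Height = 4


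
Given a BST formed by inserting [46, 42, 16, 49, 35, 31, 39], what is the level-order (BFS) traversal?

Tree insertion order: [46, 42, 16, 49, 35, 31, 39]
Tree (level-order array): [46, 42, 49, 16, None, None, None, None, 35, 31, 39]
BFS from the root, enqueuing left then right child of each popped node:
  queue [46] -> pop 46, enqueue [42, 49], visited so far: [46]
  queue [42, 49] -> pop 42, enqueue [16], visited so far: [46, 42]
  queue [49, 16] -> pop 49, enqueue [none], visited so far: [46, 42, 49]
  queue [16] -> pop 16, enqueue [35], visited so far: [46, 42, 49, 16]
  queue [35] -> pop 35, enqueue [31, 39], visited so far: [46, 42, 49, 16, 35]
  queue [31, 39] -> pop 31, enqueue [none], visited so far: [46, 42, 49, 16, 35, 31]
  queue [39] -> pop 39, enqueue [none], visited so far: [46, 42, 49, 16, 35, 31, 39]
Result: [46, 42, 49, 16, 35, 31, 39]


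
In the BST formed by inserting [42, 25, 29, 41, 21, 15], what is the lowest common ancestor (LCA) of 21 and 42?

Tree insertion order: [42, 25, 29, 41, 21, 15]
Tree (level-order array): [42, 25, None, 21, 29, 15, None, None, 41]
In a BST, the LCA of p=21, q=42 is the first node v on the
root-to-leaf path with p <= v <= q (go left if both < v, right if both > v).
Walk from root:
  at 42: 21 <= 42 <= 42, this is the LCA
LCA = 42


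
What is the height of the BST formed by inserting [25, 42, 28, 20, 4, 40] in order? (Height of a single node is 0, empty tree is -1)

Insertion order: [25, 42, 28, 20, 4, 40]
Tree (level-order array): [25, 20, 42, 4, None, 28, None, None, None, None, 40]
Compute height bottom-up (empty subtree = -1):
  height(4) = 1 + max(-1, -1) = 0
  height(20) = 1 + max(0, -1) = 1
  height(40) = 1 + max(-1, -1) = 0
  height(28) = 1 + max(-1, 0) = 1
  height(42) = 1 + max(1, -1) = 2
  height(25) = 1 + max(1, 2) = 3
Height = 3


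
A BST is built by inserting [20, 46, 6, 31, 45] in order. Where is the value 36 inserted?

Starting tree (level order): [20, 6, 46, None, None, 31, None, None, 45]
Insertion path: 20 -> 46 -> 31 -> 45
Result: insert 36 as left child of 45
Final tree (level order): [20, 6, 46, None, None, 31, None, None, 45, 36]


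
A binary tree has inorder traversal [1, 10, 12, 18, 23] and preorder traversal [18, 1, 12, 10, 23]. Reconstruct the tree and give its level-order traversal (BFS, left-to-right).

Inorder:  [1, 10, 12, 18, 23]
Preorder: [18, 1, 12, 10, 23]
Algorithm: preorder visits root first, so consume preorder in order;
for each root, split the current inorder slice at that value into
left-subtree inorder and right-subtree inorder, then recurse.
Recursive splits:
  root=18; inorder splits into left=[1, 10, 12], right=[23]
  root=1; inorder splits into left=[], right=[10, 12]
  root=12; inorder splits into left=[10], right=[]
  root=10; inorder splits into left=[], right=[]
  root=23; inorder splits into left=[], right=[]
Reconstructed level-order: [18, 1, 23, 12, 10]


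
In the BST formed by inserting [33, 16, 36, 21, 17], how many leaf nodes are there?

Tree built from: [33, 16, 36, 21, 17]
Tree (level-order array): [33, 16, 36, None, 21, None, None, 17]
Rule: A leaf has 0 children.
Per-node child counts:
  node 33: 2 child(ren)
  node 16: 1 child(ren)
  node 21: 1 child(ren)
  node 17: 0 child(ren)
  node 36: 0 child(ren)
Matching nodes: [17, 36]
Count of leaf nodes: 2


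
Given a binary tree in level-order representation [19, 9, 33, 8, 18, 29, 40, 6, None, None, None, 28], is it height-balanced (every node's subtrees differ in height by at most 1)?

Tree (level-order array): [19, 9, 33, 8, 18, 29, 40, 6, None, None, None, 28]
Definition: a tree is height-balanced if, at every node, |h(left) - h(right)| <= 1 (empty subtree has height -1).
Bottom-up per-node check:
  node 6: h_left=-1, h_right=-1, diff=0 [OK], height=0
  node 8: h_left=0, h_right=-1, diff=1 [OK], height=1
  node 18: h_left=-1, h_right=-1, diff=0 [OK], height=0
  node 9: h_left=1, h_right=0, diff=1 [OK], height=2
  node 28: h_left=-1, h_right=-1, diff=0 [OK], height=0
  node 29: h_left=0, h_right=-1, diff=1 [OK], height=1
  node 40: h_left=-1, h_right=-1, diff=0 [OK], height=0
  node 33: h_left=1, h_right=0, diff=1 [OK], height=2
  node 19: h_left=2, h_right=2, diff=0 [OK], height=3
All nodes satisfy the balance condition.
Result: Balanced


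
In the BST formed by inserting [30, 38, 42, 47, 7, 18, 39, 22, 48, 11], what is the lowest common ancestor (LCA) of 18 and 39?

Tree insertion order: [30, 38, 42, 47, 7, 18, 39, 22, 48, 11]
Tree (level-order array): [30, 7, 38, None, 18, None, 42, 11, 22, 39, 47, None, None, None, None, None, None, None, 48]
In a BST, the LCA of p=18, q=39 is the first node v on the
root-to-leaf path with p <= v <= q (go left if both < v, right if both > v).
Walk from root:
  at 30: 18 <= 30 <= 39, this is the LCA
LCA = 30


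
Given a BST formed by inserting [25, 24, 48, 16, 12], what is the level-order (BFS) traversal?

Tree insertion order: [25, 24, 48, 16, 12]
Tree (level-order array): [25, 24, 48, 16, None, None, None, 12]
BFS from the root, enqueuing left then right child of each popped node:
  queue [25] -> pop 25, enqueue [24, 48], visited so far: [25]
  queue [24, 48] -> pop 24, enqueue [16], visited so far: [25, 24]
  queue [48, 16] -> pop 48, enqueue [none], visited so far: [25, 24, 48]
  queue [16] -> pop 16, enqueue [12], visited so far: [25, 24, 48, 16]
  queue [12] -> pop 12, enqueue [none], visited so far: [25, 24, 48, 16, 12]
Result: [25, 24, 48, 16, 12]


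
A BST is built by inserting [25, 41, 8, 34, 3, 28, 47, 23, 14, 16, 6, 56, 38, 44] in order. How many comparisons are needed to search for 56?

Search path for 56: 25 -> 41 -> 47 -> 56
Found: True
Comparisons: 4


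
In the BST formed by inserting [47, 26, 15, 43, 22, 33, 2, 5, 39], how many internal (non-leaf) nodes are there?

Tree built from: [47, 26, 15, 43, 22, 33, 2, 5, 39]
Tree (level-order array): [47, 26, None, 15, 43, 2, 22, 33, None, None, 5, None, None, None, 39]
Rule: An internal node has at least one child.
Per-node child counts:
  node 47: 1 child(ren)
  node 26: 2 child(ren)
  node 15: 2 child(ren)
  node 2: 1 child(ren)
  node 5: 0 child(ren)
  node 22: 0 child(ren)
  node 43: 1 child(ren)
  node 33: 1 child(ren)
  node 39: 0 child(ren)
Matching nodes: [47, 26, 15, 2, 43, 33]
Count of internal (non-leaf) nodes: 6


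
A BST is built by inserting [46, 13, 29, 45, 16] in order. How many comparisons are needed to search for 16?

Search path for 16: 46 -> 13 -> 29 -> 16
Found: True
Comparisons: 4


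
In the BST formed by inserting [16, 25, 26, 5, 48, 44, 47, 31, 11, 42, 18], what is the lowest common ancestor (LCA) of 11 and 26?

Tree insertion order: [16, 25, 26, 5, 48, 44, 47, 31, 11, 42, 18]
Tree (level-order array): [16, 5, 25, None, 11, 18, 26, None, None, None, None, None, 48, 44, None, 31, 47, None, 42]
In a BST, the LCA of p=11, q=26 is the first node v on the
root-to-leaf path with p <= v <= q (go left if both < v, right if both > v).
Walk from root:
  at 16: 11 <= 16 <= 26, this is the LCA
LCA = 16


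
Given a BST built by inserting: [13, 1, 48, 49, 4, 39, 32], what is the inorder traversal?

Tree insertion order: [13, 1, 48, 49, 4, 39, 32]
Tree (level-order array): [13, 1, 48, None, 4, 39, 49, None, None, 32]
Inorder traversal: [1, 4, 13, 32, 39, 48, 49]


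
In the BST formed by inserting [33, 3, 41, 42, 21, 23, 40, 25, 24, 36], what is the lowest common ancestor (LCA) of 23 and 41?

Tree insertion order: [33, 3, 41, 42, 21, 23, 40, 25, 24, 36]
Tree (level-order array): [33, 3, 41, None, 21, 40, 42, None, 23, 36, None, None, None, None, 25, None, None, 24]
In a BST, the LCA of p=23, q=41 is the first node v on the
root-to-leaf path with p <= v <= q (go left if both < v, right if both > v).
Walk from root:
  at 33: 23 <= 33 <= 41, this is the LCA
LCA = 33


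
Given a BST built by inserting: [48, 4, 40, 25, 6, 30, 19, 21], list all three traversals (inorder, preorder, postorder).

Tree insertion order: [48, 4, 40, 25, 6, 30, 19, 21]
Tree (level-order array): [48, 4, None, None, 40, 25, None, 6, 30, None, 19, None, None, None, 21]
Inorder (L, root, R): [4, 6, 19, 21, 25, 30, 40, 48]
Preorder (root, L, R): [48, 4, 40, 25, 6, 19, 21, 30]
Postorder (L, R, root): [21, 19, 6, 30, 25, 40, 4, 48]


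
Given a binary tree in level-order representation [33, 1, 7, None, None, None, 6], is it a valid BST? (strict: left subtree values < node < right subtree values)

Level-order array: [33, 1, 7, None, None, None, 6]
Validate using subtree bounds (lo, hi): at each node, require lo < value < hi,
then recurse left with hi=value and right with lo=value.
Preorder trace (stopping at first violation):
  at node 33 with bounds (-inf, +inf): OK
  at node 1 with bounds (-inf, 33): OK
  at node 7 with bounds (33, +inf): VIOLATION
Node 7 violates its bound: not (33 < 7 < +inf).
Result: Not a valid BST


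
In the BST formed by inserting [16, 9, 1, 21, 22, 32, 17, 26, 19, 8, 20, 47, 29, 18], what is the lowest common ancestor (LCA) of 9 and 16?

Tree insertion order: [16, 9, 1, 21, 22, 32, 17, 26, 19, 8, 20, 47, 29, 18]
Tree (level-order array): [16, 9, 21, 1, None, 17, 22, None, 8, None, 19, None, 32, None, None, 18, 20, 26, 47, None, None, None, None, None, 29]
In a BST, the LCA of p=9, q=16 is the first node v on the
root-to-leaf path with p <= v <= q (go left if both < v, right if both > v).
Walk from root:
  at 16: 9 <= 16 <= 16, this is the LCA
LCA = 16


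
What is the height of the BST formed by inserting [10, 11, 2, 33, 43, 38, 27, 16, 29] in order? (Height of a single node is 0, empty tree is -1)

Insertion order: [10, 11, 2, 33, 43, 38, 27, 16, 29]
Tree (level-order array): [10, 2, 11, None, None, None, 33, 27, 43, 16, 29, 38]
Compute height bottom-up (empty subtree = -1):
  height(2) = 1 + max(-1, -1) = 0
  height(16) = 1 + max(-1, -1) = 0
  height(29) = 1 + max(-1, -1) = 0
  height(27) = 1 + max(0, 0) = 1
  height(38) = 1 + max(-1, -1) = 0
  height(43) = 1 + max(0, -1) = 1
  height(33) = 1 + max(1, 1) = 2
  height(11) = 1 + max(-1, 2) = 3
  height(10) = 1 + max(0, 3) = 4
Height = 4


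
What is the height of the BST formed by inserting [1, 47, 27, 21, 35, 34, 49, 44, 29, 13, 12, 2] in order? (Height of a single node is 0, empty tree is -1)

Insertion order: [1, 47, 27, 21, 35, 34, 49, 44, 29, 13, 12, 2]
Tree (level-order array): [1, None, 47, 27, 49, 21, 35, None, None, 13, None, 34, 44, 12, None, 29, None, None, None, 2]
Compute height bottom-up (empty subtree = -1):
  height(2) = 1 + max(-1, -1) = 0
  height(12) = 1 + max(0, -1) = 1
  height(13) = 1 + max(1, -1) = 2
  height(21) = 1 + max(2, -1) = 3
  height(29) = 1 + max(-1, -1) = 0
  height(34) = 1 + max(0, -1) = 1
  height(44) = 1 + max(-1, -1) = 0
  height(35) = 1 + max(1, 0) = 2
  height(27) = 1 + max(3, 2) = 4
  height(49) = 1 + max(-1, -1) = 0
  height(47) = 1 + max(4, 0) = 5
  height(1) = 1 + max(-1, 5) = 6
Height = 6


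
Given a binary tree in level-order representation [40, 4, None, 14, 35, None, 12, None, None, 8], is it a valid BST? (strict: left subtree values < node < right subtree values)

Level-order array: [40, 4, None, 14, 35, None, 12, None, None, 8]
Validate using subtree bounds (lo, hi): at each node, require lo < value < hi,
then recurse left with hi=value and right with lo=value.
Preorder trace (stopping at first violation):
  at node 40 with bounds (-inf, +inf): OK
  at node 4 with bounds (-inf, 40): OK
  at node 14 with bounds (-inf, 4): VIOLATION
Node 14 violates its bound: not (-inf < 14 < 4).
Result: Not a valid BST


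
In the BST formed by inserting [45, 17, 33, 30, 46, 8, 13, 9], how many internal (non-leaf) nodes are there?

Tree built from: [45, 17, 33, 30, 46, 8, 13, 9]
Tree (level-order array): [45, 17, 46, 8, 33, None, None, None, 13, 30, None, 9]
Rule: An internal node has at least one child.
Per-node child counts:
  node 45: 2 child(ren)
  node 17: 2 child(ren)
  node 8: 1 child(ren)
  node 13: 1 child(ren)
  node 9: 0 child(ren)
  node 33: 1 child(ren)
  node 30: 0 child(ren)
  node 46: 0 child(ren)
Matching nodes: [45, 17, 8, 13, 33]
Count of internal (non-leaf) nodes: 5


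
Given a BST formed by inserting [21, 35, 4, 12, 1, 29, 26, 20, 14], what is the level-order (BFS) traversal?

Tree insertion order: [21, 35, 4, 12, 1, 29, 26, 20, 14]
Tree (level-order array): [21, 4, 35, 1, 12, 29, None, None, None, None, 20, 26, None, 14]
BFS from the root, enqueuing left then right child of each popped node:
  queue [21] -> pop 21, enqueue [4, 35], visited so far: [21]
  queue [4, 35] -> pop 4, enqueue [1, 12], visited so far: [21, 4]
  queue [35, 1, 12] -> pop 35, enqueue [29], visited so far: [21, 4, 35]
  queue [1, 12, 29] -> pop 1, enqueue [none], visited so far: [21, 4, 35, 1]
  queue [12, 29] -> pop 12, enqueue [20], visited so far: [21, 4, 35, 1, 12]
  queue [29, 20] -> pop 29, enqueue [26], visited so far: [21, 4, 35, 1, 12, 29]
  queue [20, 26] -> pop 20, enqueue [14], visited so far: [21, 4, 35, 1, 12, 29, 20]
  queue [26, 14] -> pop 26, enqueue [none], visited so far: [21, 4, 35, 1, 12, 29, 20, 26]
  queue [14] -> pop 14, enqueue [none], visited so far: [21, 4, 35, 1, 12, 29, 20, 26, 14]
Result: [21, 4, 35, 1, 12, 29, 20, 26, 14]


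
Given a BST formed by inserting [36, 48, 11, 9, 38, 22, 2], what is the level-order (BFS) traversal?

Tree insertion order: [36, 48, 11, 9, 38, 22, 2]
Tree (level-order array): [36, 11, 48, 9, 22, 38, None, 2]
BFS from the root, enqueuing left then right child of each popped node:
  queue [36] -> pop 36, enqueue [11, 48], visited so far: [36]
  queue [11, 48] -> pop 11, enqueue [9, 22], visited so far: [36, 11]
  queue [48, 9, 22] -> pop 48, enqueue [38], visited so far: [36, 11, 48]
  queue [9, 22, 38] -> pop 9, enqueue [2], visited so far: [36, 11, 48, 9]
  queue [22, 38, 2] -> pop 22, enqueue [none], visited so far: [36, 11, 48, 9, 22]
  queue [38, 2] -> pop 38, enqueue [none], visited so far: [36, 11, 48, 9, 22, 38]
  queue [2] -> pop 2, enqueue [none], visited so far: [36, 11, 48, 9, 22, 38, 2]
Result: [36, 11, 48, 9, 22, 38, 2]


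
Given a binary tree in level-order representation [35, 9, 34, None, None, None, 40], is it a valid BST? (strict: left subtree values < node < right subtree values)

Level-order array: [35, 9, 34, None, None, None, 40]
Validate using subtree bounds (lo, hi): at each node, require lo < value < hi,
then recurse left with hi=value and right with lo=value.
Preorder trace (stopping at first violation):
  at node 35 with bounds (-inf, +inf): OK
  at node 9 with bounds (-inf, 35): OK
  at node 34 with bounds (35, +inf): VIOLATION
Node 34 violates its bound: not (35 < 34 < +inf).
Result: Not a valid BST


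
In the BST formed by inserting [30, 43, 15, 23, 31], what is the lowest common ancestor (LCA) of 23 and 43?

Tree insertion order: [30, 43, 15, 23, 31]
Tree (level-order array): [30, 15, 43, None, 23, 31]
In a BST, the LCA of p=23, q=43 is the first node v on the
root-to-leaf path with p <= v <= q (go left if both < v, right if both > v).
Walk from root:
  at 30: 23 <= 30 <= 43, this is the LCA
LCA = 30


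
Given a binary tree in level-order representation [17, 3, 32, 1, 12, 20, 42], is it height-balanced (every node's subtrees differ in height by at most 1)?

Tree (level-order array): [17, 3, 32, 1, 12, 20, 42]
Definition: a tree is height-balanced if, at every node, |h(left) - h(right)| <= 1 (empty subtree has height -1).
Bottom-up per-node check:
  node 1: h_left=-1, h_right=-1, diff=0 [OK], height=0
  node 12: h_left=-1, h_right=-1, diff=0 [OK], height=0
  node 3: h_left=0, h_right=0, diff=0 [OK], height=1
  node 20: h_left=-1, h_right=-1, diff=0 [OK], height=0
  node 42: h_left=-1, h_right=-1, diff=0 [OK], height=0
  node 32: h_left=0, h_right=0, diff=0 [OK], height=1
  node 17: h_left=1, h_right=1, diff=0 [OK], height=2
All nodes satisfy the balance condition.
Result: Balanced


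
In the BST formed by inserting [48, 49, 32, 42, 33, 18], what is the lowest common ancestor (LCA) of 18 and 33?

Tree insertion order: [48, 49, 32, 42, 33, 18]
Tree (level-order array): [48, 32, 49, 18, 42, None, None, None, None, 33]
In a BST, the LCA of p=18, q=33 is the first node v on the
root-to-leaf path with p <= v <= q (go left if both < v, right if both > v).
Walk from root:
  at 48: both 18 and 33 < 48, go left
  at 32: 18 <= 32 <= 33, this is the LCA
LCA = 32


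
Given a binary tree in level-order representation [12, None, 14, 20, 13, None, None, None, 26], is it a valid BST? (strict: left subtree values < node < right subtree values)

Level-order array: [12, None, 14, 20, 13, None, None, None, 26]
Validate using subtree bounds (lo, hi): at each node, require lo < value < hi,
then recurse left with hi=value and right with lo=value.
Preorder trace (stopping at first violation):
  at node 12 with bounds (-inf, +inf): OK
  at node 14 with bounds (12, +inf): OK
  at node 20 with bounds (12, 14): VIOLATION
Node 20 violates its bound: not (12 < 20 < 14).
Result: Not a valid BST


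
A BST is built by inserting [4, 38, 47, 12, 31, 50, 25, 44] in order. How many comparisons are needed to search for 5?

Search path for 5: 4 -> 38 -> 12
Found: False
Comparisons: 3


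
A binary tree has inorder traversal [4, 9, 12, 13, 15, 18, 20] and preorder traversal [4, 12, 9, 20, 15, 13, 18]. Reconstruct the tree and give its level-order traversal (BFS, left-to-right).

Inorder:  [4, 9, 12, 13, 15, 18, 20]
Preorder: [4, 12, 9, 20, 15, 13, 18]
Algorithm: preorder visits root first, so consume preorder in order;
for each root, split the current inorder slice at that value into
left-subtree inorder and right-subtree inorder, then recurse.
Recursive splits:
  root=4; inorder splits into left=[], right=[9, 12, 13, 15, 18, 20]
  root=12; inorder splits into left=[9], right=[13, 15, 18, 20]
  root=9; inorder splits into left=[], right=[]
  root=20; inorder splits into left=[13, 15, 18], right=[]
  root=15; inorder splits into left=[13], right=[18]
  root=13; inorder splits into left=[], right=[]
  root=18; inorder splits into left=[], right=[]
Reconstructed level-order: [4, 12, 9, 20, 15, 13, 18]


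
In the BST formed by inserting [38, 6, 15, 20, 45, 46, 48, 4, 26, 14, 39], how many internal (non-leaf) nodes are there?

Tree built from: [38, 6, 15, 20, 45, 46, 48, 4, 26, 14, 39]
Tree (level-order array): [38, 6, 45, 4, 15, 39, 46, None, None, 14, 20, None, None, None, 48, None, None, None, 26]
Rule: An internal node has at least one child.
Per-node child counts:
  node 38: 2 child(ren)
  node 6: 2 child(ren)
  node 4: 0 child(ren)
  node 15: 2 child(ren)
  node 14: 0 child(ren)
  node 20: 1 child(ren)
  node 26: 0 child(ren)
  node 45: 2 child(ren)
  node 39: 0 child(ren)
  node 46: 1 child(ren)
  node 48: 0 child(ren)
Matching nodes: [38, 6, 15, 20, 45, 46]
Count of internal (non-leaf) nodes: 6


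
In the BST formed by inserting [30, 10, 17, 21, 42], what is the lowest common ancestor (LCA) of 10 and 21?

Tree insertion order: [30, 10, 17, 21, 42]
Tree (level-order array): [30, 10, 42, None, 17, None, None, None, 21]
In a BST, the LCA of p=10, q=21 is the first node v on the
root-to-leaf path with p <= v <= q (go left if both < v, right if both > v).
Walk from root:
  at 30: both 10 and 21 < 30, go left
  at 10: 10 <= 10 <= 21, this is the LCA
LCA = 10


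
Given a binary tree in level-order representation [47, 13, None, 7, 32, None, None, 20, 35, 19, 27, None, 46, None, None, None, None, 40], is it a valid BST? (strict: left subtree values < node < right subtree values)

Level-order array: [47, 13, None, 7, 32, None, None, 20, 35, 19, 27, None, 46, None, None, None, None, 40]
Validate using subtree bounds (lo, hi): at each node, require lo < value < hi,
then recurse left with hi=value and right with lo=value.
Preorder trace (stopping at first violation):
  at node 47 with bounds (-inf, +inf): OK
  at node 13 with bounds (-inf, 47): OK
  at node 7 with bounds (-inf, 13): OK
  at node 32 with bounds (13, 47): OK
  at node 20 with bounds (13, 32): OK
  at node 19 with bounds (13, 20): OK
  at node 27 with bounds (20, 32): OK
  at node 35 with bounds (32, 47): OK
  at node 46 with bounds (35, 47): OK
  at node 40 with bounds (35, 46): OK
No violation found at any node.
Result: Valid BST


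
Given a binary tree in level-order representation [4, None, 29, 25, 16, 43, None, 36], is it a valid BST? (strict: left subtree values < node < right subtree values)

Level-order array: [4, None, 29, 25, 16, 43, None, 36]
Validate using subtree bounds (lo, hi): at each node, require lo < value < hi,
then recurse left with hi=value and right with lo=value.
Preorder trace (stopping at first violation):
  at node 4 with bounds (-inf, +inf): OK
  at node 29 with bounds (4, +inf): OK
  at node 25 with bounds (4, 29): OK
  at node 43 with bounds (4, 25): VIOLATION
Node 43 violates its bound: not (4 < 43 < 25).
Result: Not a valid BST


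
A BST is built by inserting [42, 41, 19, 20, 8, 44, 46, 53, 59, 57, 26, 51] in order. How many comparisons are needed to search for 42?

Search path for 42: 42
Found: True
Comparisons: 1


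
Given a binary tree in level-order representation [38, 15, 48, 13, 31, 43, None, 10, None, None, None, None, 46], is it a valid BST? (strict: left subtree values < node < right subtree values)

Level-order array: [38, 15, 48, 13, 31, 43, None, 10, None, None, None, None, 46]
Validate using subtree bounds (lo, hi): at each node, require lo < value < hi,
then recurse left with hi=value and right with lo=value.
Preorder trace (stopping at first violation):
  at node 38 with bounds (-inf, +inf): OK
  at node 15 with bounds (-inf, 38): OK
  at node 13 with bounds (-inf, 15): OK
  at node 10 with bounds (-inf, 13): OK
  at node 31 with bounds (15, 38): OK
  at node 48 with bounds (38, +inf): OK
  at node 43 with bounds (38, 48): OK
  at node 46 with bounds (43, 48): OK
No violation found at any node.
Result: Valid BST


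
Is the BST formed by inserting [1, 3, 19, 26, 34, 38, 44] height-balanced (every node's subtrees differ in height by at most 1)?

Tree (level-order array): [1, None, 3, None, 19, None, 26, None, 34, None, 38, None, 44]
Definition: a tree is height-balanced if, at every node, |h(left) - h(right)| <= 1 (empty subtree has height -1).
Bottom-up per-node check:
  node 44: h_left=-1, h_right=-1, diff=0 [OK], height=0
  node 38: h_left=-1, h_right=0, diff=1 [OK], height=1
  node 34: h_left=-1, h_right=1, diff=2 [FAIL (|-1-1|=2 > 1)], height=2
  node 26: h_left=-1, h_right=2, diff=3 [FAIL (|-1-2|=3 > 1)], height=3
  node 19: h_left=-1, h_right=3, diff=4 [FAIL (|-1-3|=4 > 1)], height=4
  node 3: h_left=-1, h_right=4, diff=5 [FAIL (|-1-4|=5 > 1)], height=5
  node 1: h_left=-1, h_right=5, diff=6 [FAIL (|-1-5|=6 > 1)], height=6
Node 34 violates the condition: |-1 - 1| = 2 > 1.
Result: Not balanced
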